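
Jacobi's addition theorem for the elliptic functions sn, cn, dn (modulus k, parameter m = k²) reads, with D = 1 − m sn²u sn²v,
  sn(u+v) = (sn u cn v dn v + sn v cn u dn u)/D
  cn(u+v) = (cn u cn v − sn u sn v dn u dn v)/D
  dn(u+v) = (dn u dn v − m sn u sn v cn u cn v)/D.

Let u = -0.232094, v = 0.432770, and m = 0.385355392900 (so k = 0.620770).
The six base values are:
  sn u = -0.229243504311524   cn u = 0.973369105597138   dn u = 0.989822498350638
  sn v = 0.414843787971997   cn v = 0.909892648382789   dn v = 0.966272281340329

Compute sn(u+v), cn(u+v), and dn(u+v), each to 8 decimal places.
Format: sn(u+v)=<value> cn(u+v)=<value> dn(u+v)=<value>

sn(u+v)=0.19882762 cn(u+v)=0.98003448 dn(u+v)=0.99235375

m = k² = 0.3853553929
D = 1 − m·sn²u·sn²v = 0.9965148241113942
sn(u+v) = (sn u·cn v·dn v + sn v·cn u·dn u)/D = 0.1981346748037741/0.9965148241113942 = 0.1988276240450848
cn(u+v) = (cn u·cn v − sn u·sn v·dn u·dn v)/D = 0.9766188843731037/0.9965148241113942 = 0.9800344769020049
dn(u+v) = (dn u·dn v − m·sn u·sn v·cn u·cn v)/D = 0.9888952236648141/0.9965148241113942 = 0.9923537510308744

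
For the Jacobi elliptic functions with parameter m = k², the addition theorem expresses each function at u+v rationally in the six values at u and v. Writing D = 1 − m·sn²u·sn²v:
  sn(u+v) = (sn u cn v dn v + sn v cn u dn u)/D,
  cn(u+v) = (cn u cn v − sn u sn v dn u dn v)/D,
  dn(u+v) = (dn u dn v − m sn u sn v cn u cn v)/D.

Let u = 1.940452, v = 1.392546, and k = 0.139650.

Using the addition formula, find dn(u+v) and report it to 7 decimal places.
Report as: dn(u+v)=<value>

sn u = 0.9364191464816146, cn u = -0.3508834309320468, dn u = 0.9914126098005137
sn v = 0.9830845656240657, cn v = 0.1831522231143864, dn v = 0.9905312065083679
m = k² = 0.0195021225
D = 1 − m·sn²u·sn²v = 0.9834726126614921
dn(u+v) = (dn u·dn v − m·sn u·sn v·cn u·cn v)/D = 0.9831788954935226/0.9834726126614921 = 0.9997013468761732

dn(u+v)=0.9997013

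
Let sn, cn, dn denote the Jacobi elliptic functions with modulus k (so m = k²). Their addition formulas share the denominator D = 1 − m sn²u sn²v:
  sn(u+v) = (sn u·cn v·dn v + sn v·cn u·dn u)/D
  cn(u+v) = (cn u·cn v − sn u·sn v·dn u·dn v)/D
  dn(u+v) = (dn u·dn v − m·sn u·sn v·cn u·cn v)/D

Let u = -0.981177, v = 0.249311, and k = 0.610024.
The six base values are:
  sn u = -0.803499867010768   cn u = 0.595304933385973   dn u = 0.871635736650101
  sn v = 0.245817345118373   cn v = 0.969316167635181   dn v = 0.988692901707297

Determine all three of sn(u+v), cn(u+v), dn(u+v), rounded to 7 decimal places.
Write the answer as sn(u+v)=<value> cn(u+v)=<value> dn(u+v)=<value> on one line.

m = k² = 0.372129280576
D = 1 − m·sn²u·sn²v = 0.9854825442969565
sn(u+v) = (sn u·cn v·dn v + sn v·cn u·dn u)/D = -0.6424870004598724/0.9854825442969565 = -0.6519516800961937
cn(u+v) = (cn u·cn v − sn u·sn v·dn u·dn v)/D = 0.7472525004000179/0.9854825442969565 = 0.758260513820778
dn(u+v) = (dn u·dn v − m·sn u·sn v·cn u·cn v)/D = 0.9041928823105546/0.9854825442969565 = 0.9175128342385872

sn(u+v)=-0.6519517 cn(u+v)=0.7582605 dn(u+v)=0.9175128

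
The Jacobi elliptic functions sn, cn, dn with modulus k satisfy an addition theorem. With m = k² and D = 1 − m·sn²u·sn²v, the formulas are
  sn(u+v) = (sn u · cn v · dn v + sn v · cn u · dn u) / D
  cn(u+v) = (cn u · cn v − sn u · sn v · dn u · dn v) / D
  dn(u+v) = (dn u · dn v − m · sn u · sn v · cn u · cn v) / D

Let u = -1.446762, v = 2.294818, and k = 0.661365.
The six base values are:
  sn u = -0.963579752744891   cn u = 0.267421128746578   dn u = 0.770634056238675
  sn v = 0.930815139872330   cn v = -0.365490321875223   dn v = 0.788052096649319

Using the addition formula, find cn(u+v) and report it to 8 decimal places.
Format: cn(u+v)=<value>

m = k² = 0.437403663225
D = 1 − m·sn²u·sn²v = 0.6481280687913686
cn(u+v) = (cn u·cn v − sn u·sn v·dn u·dn v)/D = 0.4469562217773997/0.6481280687913686 = 0.6896109631710368

cn(u+v)=0.68961096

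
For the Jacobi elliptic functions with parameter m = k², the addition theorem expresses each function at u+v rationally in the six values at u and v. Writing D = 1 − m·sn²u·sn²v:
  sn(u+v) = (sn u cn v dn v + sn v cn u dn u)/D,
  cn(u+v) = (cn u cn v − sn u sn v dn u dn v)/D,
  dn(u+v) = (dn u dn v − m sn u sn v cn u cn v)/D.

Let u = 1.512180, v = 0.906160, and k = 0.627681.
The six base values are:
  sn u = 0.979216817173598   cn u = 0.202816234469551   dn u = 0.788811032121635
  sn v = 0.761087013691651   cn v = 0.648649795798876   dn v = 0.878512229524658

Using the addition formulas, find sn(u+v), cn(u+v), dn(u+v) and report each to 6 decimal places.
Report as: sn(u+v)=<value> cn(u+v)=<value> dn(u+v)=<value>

m = k² = 0.393983437761
D = 1 − m·sn²u·sn²v = 0.7811712821529592
sn(u+v) = (sn u·cn v·dn v + sn v·cn u·dn u)/D = 0.6797650522305579/0.7811712821529592 = 0.8701869458860301
cn(u+v) = (cn u·cn v − sn u·sn v·dn u·dn v)/D = -0.3849000465399882/0.7811712821529592 = -0.4927217056407636
dn(u+v) = (dn u·dn v − m·sn u·sn v·cn u·cn v)/D = 0.6543519678371952/0.7811712821529592 = 0.8376549199731951

sn(u+v)=0.870187 cn(u+v)=-0.492722 dn(u+v)=0.837655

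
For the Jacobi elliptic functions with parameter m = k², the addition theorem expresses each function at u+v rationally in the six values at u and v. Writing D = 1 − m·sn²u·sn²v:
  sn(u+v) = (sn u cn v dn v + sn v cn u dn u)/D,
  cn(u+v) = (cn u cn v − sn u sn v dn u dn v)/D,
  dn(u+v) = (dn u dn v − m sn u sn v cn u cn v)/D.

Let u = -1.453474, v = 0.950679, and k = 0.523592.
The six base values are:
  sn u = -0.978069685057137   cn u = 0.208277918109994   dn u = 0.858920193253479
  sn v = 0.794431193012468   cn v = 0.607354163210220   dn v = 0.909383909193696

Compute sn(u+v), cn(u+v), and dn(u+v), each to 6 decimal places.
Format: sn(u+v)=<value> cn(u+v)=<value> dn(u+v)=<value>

sn(u+v)=-0.477045 cn(u+v)=0.878879 dn(u+v)=0.968303

m = k² = 0.274148582464
D = 1 − m·sn²u·sn²v = 0.8344846877559962
sn(u+v) = (sn u·cn v·dn v + sn v·cn u·dn u)/D = -0.3980865322824441/0.8344846877559962 = -0.4770447416512031
cn(u+v) = (cn u·cn v − sn u·sn v·dn u·dn v)/D = 0.7334110763511559/0.8344846877559962 = 0.8788790101390162
dn(u+v) = (dn u·dn v − m·sn u·sn v·cn u·cn v)/D = 0.808034390801883/0.8344846877559962 = 0.9683034364294443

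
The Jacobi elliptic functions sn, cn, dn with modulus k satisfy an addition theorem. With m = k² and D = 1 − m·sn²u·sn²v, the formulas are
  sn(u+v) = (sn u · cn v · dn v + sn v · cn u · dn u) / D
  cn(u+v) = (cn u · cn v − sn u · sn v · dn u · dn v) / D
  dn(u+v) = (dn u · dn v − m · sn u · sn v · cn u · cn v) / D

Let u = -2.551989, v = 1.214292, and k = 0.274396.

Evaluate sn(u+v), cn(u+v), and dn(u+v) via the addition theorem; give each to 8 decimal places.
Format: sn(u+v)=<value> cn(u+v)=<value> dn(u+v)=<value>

sn(u+v)=-0.96789618 cn(u+v)=0.25135033 dn(u+v)=0.96408694

sn u = -0.6037525332364152, cn u = -0.7971717999343751, dn u = 0.9861817034912861
sn v = 0.9311628867078251, cn v = 0.3646034536560921, dn v = 0.9668071075085503
m = k² = 0.075293164816
D = 1 − m·sn²u·sn²v = 0.9762028580974648
sn(u+v) = (sn u·cn v·dn v + sn v·cn u·dn u)/D = -0.9448630159841686/0.9762028580974648 = -0.9678961786955071
cn(u+v) = (cn u·cn v − sn u·sn v·dn u·dn v)/D = 0.2453689083461061/0.9762028580974648 = 0.2513503277631341
dn(u+v) = (dn u·dn v − m·sn u·sn v·cn u·cn v)/D = 0.9411444276090447/0.9762028580974648 = 0.9640869413589446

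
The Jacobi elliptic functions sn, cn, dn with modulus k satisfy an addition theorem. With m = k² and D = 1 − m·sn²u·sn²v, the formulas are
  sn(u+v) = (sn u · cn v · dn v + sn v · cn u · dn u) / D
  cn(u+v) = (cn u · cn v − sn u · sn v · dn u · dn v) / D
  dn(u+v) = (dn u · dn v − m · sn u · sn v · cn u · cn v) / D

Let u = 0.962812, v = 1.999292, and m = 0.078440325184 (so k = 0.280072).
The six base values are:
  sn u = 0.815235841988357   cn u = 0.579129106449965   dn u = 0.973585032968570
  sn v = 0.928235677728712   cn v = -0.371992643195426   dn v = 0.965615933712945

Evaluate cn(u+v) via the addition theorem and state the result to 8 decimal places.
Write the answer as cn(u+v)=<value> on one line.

cn(u+v)=-0.97043160

m = k² = 0.078440325184
D = 1 − m·sn²u·sn²v = 0.9550817911721537
cn(u+v) = (cn u·cn v − sn u·sn v·dn u·dn v)/D = -0.9268415523565212/0.9550817911721537 = -0.9704316016945797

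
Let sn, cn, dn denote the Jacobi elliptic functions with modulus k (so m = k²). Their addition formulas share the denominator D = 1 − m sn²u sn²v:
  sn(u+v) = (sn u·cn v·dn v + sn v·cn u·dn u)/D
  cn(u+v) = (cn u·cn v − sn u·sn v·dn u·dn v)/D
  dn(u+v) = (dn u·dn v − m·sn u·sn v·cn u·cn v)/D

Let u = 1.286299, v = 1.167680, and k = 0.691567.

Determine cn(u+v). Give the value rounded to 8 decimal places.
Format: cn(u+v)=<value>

cn(u+v)=-0.44346696

sn u = 0.9185313617210167, cn u = 0.3953481219570098, dn u = 0.7723263277786564
sn v = 0.8778945886521751, cn v = 0.4788539351568787, dn v = 0.7946079231436008
m = k² = 0.478264915489
D = 1 − m·sn²u·sn²v = 0.6890137084547424
cn(u+v) = (cn u·cn v − sn u·sn v·dn u·dn v)/D = -0.3055548169718864/0.6890137084547424 = -0.4434669633165313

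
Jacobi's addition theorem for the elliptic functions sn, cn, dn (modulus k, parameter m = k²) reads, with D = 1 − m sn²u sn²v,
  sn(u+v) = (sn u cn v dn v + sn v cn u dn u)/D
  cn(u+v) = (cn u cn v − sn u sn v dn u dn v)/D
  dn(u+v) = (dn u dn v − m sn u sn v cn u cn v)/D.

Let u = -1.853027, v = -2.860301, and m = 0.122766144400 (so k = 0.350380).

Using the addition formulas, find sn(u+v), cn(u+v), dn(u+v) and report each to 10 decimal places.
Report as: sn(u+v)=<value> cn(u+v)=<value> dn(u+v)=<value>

sn(u+v)=0.9895220411 cn(u+v)=-0.1443818898 dn(u+v)=0.9379728432

sn u = -0.9767612983024862, cn u = -0.2143300402147155, dn u = 0.9396134359004811
sn v = -0.3745067013887921, cn v = -0.9272242073063484, dn v = 0.9913533181191286
m = k² = 0.1227661444
D = 1 − m·sn²u·sn²v = 0.9835723784165748
sn(u+v) = (sn u·cn v·dn v + sn v·cn u·dn u)/D = 0.9732665475025505/0.9835723784165748 = 0.9895220411429047
cn(u+v) = (cn u·cn v − sn u·sn v·dn u·dn v)/D = -0.1420100387173502/0.9835723784165748 = -0.1443818897659247
dn(u+v) = (dn u·dn v − m·sn u·sn v·cn u·cn v)/D = 0.9225641802954713/0.9835723784165748 = 0.9379728432194091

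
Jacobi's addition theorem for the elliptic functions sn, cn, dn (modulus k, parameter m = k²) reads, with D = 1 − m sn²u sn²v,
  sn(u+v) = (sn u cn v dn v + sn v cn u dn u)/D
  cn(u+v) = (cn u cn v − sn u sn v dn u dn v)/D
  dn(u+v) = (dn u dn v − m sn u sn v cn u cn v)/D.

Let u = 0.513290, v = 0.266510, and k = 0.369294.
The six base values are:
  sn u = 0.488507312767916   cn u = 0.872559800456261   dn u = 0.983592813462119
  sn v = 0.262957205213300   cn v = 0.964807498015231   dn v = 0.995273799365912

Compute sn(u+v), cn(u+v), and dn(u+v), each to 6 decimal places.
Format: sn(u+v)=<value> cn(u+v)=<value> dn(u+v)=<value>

sn(u+v)=0.696336 cn(u+v)=0.717716 dn(u+v)=0.966371

m = k² = 0.136378058436
D = 1 − m·sn²u·sn²v = 0.9977496151651633
sn(u+v) = (sn u·cn v·dn v + sn v·cn u·dn u)/D = 0.6947693115419571/0.9977496151651633 = 0.6963363362730517
cn(u+v) = (cn u·cn v − sn u·sn v·dn u·dn v)/D = 0.7161004805903613/0.9977496151651633 = 0.717715616930427
dn(u+v) = (dn u·dn v − m·sn u·sn v·cn u·cn v)/D = 0.964196041374214/0.9977496151651633 = 0.9663707474491032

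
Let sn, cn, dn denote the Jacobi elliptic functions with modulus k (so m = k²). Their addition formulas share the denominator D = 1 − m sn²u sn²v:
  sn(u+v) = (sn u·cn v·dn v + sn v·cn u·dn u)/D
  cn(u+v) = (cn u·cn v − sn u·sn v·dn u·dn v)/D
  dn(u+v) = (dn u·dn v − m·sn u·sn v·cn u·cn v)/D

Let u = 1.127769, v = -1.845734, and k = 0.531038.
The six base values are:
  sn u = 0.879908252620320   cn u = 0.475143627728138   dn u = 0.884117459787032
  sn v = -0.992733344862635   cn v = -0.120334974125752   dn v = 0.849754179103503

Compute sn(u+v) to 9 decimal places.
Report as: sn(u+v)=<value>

sn(u+v)=-0.646010426

m = k² = 0.282001357444
D = 1 − m·sn²u·sn²v = 0.7848253030524798
sn(u+v) = (sn u·cn v·dn v + sn v·cn u·dn u)/D = -0.5070053283652546/0.7848253030524798 = -0.6460104260060435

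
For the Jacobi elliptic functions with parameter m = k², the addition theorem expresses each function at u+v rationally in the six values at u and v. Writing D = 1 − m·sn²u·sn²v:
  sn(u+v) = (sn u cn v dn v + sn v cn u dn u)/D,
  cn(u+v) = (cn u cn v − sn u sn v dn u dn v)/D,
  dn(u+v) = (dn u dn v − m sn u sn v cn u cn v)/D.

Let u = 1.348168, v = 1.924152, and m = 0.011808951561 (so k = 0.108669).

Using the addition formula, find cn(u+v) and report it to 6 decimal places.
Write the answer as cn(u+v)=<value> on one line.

sn u = 0.9745764649024415, cn u = 0.2240551585174065, dn u = 0.9943761191016413
sn v = 0.9404980374144752, cn v = -0.3397991195096308, dn v = 0.9947635651893123
m = k² = 0.011808951561
D = 1 − m·sn²u·sn²v = 0.9900789196452775
cn(u+v) = (cn u·cn v − sn u·sn v·dn u·dn v)/D = -0.9827935638558554/0.9900789196452775 = -0.9926416413430636

cn(u+v)=-0.992642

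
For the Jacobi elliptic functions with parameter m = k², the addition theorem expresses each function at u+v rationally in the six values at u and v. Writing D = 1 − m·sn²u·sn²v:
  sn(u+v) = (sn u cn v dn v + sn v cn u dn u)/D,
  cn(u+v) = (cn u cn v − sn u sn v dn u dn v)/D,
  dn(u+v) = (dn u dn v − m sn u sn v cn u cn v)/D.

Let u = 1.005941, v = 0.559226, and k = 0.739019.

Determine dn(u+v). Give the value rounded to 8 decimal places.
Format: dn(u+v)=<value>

sn u = 0.8021640034464858, cn u = 0.5971037695197597, dn u = 0.8053390839435408
sn v = 0.5178782121301594, cn v = 0.8554543572867401, dn v = 0.9238636232546907
m = k² = 0.546149082361
D = 1 − m·sn²u·sn²v = 0.9057475111352108
dn(u+v) = (dn u·dn v − m·sn u·sn v·cn u·cn v)/D = 0.6281327607516002/0.9057475111352108 = 0.6934965352146929

dn(u+v)=0.69349654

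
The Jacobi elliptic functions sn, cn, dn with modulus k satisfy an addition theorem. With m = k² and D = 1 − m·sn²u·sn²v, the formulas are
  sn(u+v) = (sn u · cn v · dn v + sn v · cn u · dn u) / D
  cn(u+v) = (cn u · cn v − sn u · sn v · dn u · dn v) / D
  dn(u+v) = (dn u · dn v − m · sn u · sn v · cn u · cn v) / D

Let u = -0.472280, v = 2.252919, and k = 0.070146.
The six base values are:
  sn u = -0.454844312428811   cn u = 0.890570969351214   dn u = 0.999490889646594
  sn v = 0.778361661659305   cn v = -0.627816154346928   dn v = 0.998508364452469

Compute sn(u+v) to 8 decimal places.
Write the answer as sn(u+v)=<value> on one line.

m = k² = 0.004920461316
D = 1 − m·sn²u·sn²v = 0.9993832711968354
sn(u+v) = (sn u·cn v·dn v + sn v·cn u·dn u)/D = 0.9779660488942611/0.9993832711968354 = 0.9785695609283858

sn(u+v)=0.97856956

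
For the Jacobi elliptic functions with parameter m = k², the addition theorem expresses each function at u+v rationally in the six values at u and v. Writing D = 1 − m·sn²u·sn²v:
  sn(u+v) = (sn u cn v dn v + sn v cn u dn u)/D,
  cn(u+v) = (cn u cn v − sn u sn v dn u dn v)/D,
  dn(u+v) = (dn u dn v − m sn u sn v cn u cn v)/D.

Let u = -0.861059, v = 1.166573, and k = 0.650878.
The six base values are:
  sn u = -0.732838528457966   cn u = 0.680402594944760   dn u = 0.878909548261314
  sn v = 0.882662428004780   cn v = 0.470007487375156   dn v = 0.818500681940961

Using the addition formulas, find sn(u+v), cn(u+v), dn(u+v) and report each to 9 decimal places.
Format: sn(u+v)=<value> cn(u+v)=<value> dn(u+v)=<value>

sn(u+v)=0.298901577 cn(u+v)=0.954283945 dn(u+v)=0.980892908

m = k² = 0.423642170884
D = 1 − m·sn²u·sn²v = 0.8227423228594658
sn(u+v) = (sn u·cn v·dn v + sn v·cn u·dn u)/D = 0.2459189779374821/0.8227423228594658 = 0.2989015772068019
cn(u+v) = (cn u·cn v − sn u·sn v·dn u·dn v)/D = 0.7851297893433758/0.8227423228594658 = 0.9542839447162916
dn(u+v) = (dn u·dn v − m·sn u·sn v·cn u·cn v)/D = 0.8070221093726431/0.8227423228594658 = 0.9808929077184377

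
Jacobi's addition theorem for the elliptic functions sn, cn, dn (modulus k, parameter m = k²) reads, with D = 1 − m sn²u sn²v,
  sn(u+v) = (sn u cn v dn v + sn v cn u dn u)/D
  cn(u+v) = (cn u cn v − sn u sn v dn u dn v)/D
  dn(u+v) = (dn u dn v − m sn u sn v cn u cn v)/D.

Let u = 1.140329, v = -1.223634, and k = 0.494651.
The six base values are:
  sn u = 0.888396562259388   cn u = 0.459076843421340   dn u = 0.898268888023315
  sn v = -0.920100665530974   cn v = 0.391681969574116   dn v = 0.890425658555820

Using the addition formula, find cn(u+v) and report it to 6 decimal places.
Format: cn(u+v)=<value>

cn(u+v)=0.996534

m = k² = 0.244679611801
D = 1 − m·sn²u·sn²v = 0.8365133814978132
cn(u+v) = (cn u·cn v − sn u·sn v·dn u·dn v)/D = 0.8336141124444308/0.8365133814978132 = 0.9965341031984557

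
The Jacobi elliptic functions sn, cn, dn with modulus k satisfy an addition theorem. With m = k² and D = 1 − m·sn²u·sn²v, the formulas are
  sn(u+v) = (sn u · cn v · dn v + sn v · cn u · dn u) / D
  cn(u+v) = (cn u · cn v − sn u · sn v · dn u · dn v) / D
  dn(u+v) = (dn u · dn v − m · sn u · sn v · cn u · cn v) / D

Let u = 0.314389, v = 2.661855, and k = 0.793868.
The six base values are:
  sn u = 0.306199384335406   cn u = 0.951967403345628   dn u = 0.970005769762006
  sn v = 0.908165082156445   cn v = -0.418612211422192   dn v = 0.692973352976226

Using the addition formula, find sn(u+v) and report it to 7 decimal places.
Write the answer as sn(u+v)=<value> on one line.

sn(u+v)=0.7882001

m = k² = 0.630226401424
D = 1 − m·sn²u·sn²v = 0.9512656903357752
sn(u+v) = (sn u·cn v·dn v + sn v·cn u·dn u)/D = 0.7497877428326349/0.9512656903357752 = 0.788200132150227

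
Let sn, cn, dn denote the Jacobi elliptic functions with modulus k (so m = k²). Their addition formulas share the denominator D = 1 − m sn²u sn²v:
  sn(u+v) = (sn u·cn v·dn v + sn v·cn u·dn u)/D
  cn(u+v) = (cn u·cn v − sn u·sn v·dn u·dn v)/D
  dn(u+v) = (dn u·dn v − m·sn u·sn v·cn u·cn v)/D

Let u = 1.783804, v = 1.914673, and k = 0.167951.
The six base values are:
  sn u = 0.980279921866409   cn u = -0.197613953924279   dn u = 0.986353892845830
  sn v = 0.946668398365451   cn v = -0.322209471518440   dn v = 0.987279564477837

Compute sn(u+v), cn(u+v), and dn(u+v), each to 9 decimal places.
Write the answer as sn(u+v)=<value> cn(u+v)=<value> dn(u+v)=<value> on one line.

m = k² = 0.028207538401
D = 1 − m·sn²u·sn²v = 0.9757081180150236
sn(u+v) = (sn u·cn v·dn v + sn v·cn u·dn u)/D = -0.4963596976795717/0.9757081180150236 = -0.5087174007421028
cn(u+v) = (cn u·cn v − sn u·sn v·dn u·dn v)/D = -0.8400198700506217/0.9757081180150236 = -0.8609335666485532
dn(u+v) = (dn u·dn v − m·sn u·sn v·cn u·cn v)/D = 0.9721402970389504/0.9757081180150236 = 0.9963433521662897

sn(u+v)=-0.508717401 cn(u+v)=-0.860933567 dn(u+v)=0.996343352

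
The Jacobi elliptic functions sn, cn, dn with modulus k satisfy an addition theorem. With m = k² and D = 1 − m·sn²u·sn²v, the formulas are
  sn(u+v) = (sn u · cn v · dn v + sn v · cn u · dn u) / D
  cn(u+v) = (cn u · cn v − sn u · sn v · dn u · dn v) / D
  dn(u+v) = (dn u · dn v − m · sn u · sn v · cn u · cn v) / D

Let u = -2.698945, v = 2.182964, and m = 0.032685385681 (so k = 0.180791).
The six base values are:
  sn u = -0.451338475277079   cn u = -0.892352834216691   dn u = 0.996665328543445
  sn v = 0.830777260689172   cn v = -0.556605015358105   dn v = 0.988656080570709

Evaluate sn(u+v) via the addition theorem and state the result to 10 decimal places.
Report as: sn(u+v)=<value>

sn(u+v)=-0.4927713291

m = k² = 0.032685385681
D = 1 − m·sn²u·sn²v = 0.9954045554455903
sn(u+v) = (sn u·cn v·dn v + sn v·cn u·dn u)/D = -0.4905068257368995/0.9954045554455903 = -0.4927713290575865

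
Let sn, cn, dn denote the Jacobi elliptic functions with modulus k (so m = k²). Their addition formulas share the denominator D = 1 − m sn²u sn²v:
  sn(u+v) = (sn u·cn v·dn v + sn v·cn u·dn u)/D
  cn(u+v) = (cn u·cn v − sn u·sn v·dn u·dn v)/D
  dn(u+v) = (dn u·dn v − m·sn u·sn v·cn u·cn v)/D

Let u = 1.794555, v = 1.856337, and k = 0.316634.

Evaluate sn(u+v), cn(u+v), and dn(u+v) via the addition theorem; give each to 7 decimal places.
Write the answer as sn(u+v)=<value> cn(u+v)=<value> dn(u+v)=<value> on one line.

sn(u+v)=-0.4119009 cn(u+v)=-0.9112287 dn(u+v)=0.9914586

sn u = 0.985119107408016, cn u = -0.1718730468096552, dn u = 0.9501076460021565
sn v = 0.973331104617, cn v = -0.2294047967786431, dn v = 0.9513249160422015
m = k² = 0.100257089956
D = 1 − m·sn²u·sn²v = 0.9078248644846188
sn(u+v) = (sn u·cn v·dn v + sn v·cn u·dn u)/D = -0.3739338367846479/0.9078248644846188 = -0.4119008538028245
cn(u+v) = (cn u·cn v − sn u·sn v·dn u·dn v)/D = -0.8272360426649873/0.9078248644846188 = -0.9112286686866827
dn(u+v) = (dn u·dn v − m·sn u·sn v·cn u·cn v)/D = 0.9000707667482933/0.9078248644846188 = 0.9914585973135605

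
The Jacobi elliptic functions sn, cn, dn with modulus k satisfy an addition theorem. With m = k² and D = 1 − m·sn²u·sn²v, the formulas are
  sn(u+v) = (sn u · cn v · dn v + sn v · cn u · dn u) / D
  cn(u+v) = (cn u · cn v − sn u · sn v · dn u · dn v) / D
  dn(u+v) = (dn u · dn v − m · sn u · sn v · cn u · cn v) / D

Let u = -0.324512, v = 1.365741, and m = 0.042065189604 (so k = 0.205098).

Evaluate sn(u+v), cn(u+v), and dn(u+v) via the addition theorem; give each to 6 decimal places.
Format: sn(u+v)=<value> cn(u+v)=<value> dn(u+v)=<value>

sn u = -0.3186239830438931, cn u = 0.947881193731179, dn u = 0.9978624603032361
sn v = 0.9764761262769122, cn v = 0.2156255430398632, dn v = 0.9797400701655282
m = k² = 0.042065189604
D = 1 − m·sn²u·sn²v = 0.995928044389768
sn(u+v) = (sn u·cn v·dn v + sn v·cn u·dn u)/D = 0.8562933431582059/0.995928044389768 = 0.8597943877390057
cn(u+v) = (cn u·cn v − sn u·sn v·dn u·dn v)/D = 0.5085610878399671/0.995928044389768 = 0.5106403928524538
dn(u+v) = (dn u·dn v − m·sn u·sn v·cn u·cn v)/D = 0.9803207954173668/0.995928044389768 = 0.9843289391635074

sn(u+v)=0.859794 cn(u+v)=0.510640 dn(u+v)=0.984329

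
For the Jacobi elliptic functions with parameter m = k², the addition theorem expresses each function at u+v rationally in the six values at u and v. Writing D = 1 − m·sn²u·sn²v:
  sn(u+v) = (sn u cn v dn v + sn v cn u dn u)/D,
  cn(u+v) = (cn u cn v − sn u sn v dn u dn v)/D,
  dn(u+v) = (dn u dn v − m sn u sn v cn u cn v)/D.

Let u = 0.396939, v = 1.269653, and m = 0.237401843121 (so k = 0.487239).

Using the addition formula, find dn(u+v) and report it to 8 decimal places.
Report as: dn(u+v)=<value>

dn(u+v)=0.87328459

sn u = 0.3843882980238635, cn u = 0.9231715097111248, dn u = 0.982304861913294
sn v = 0.9359764114590546, cn v = 0.3520627176970469, dn v = 0.8899571213535442
m = k² = 0.237401843121
D = 1 − m·sn²u·sn²v = 0.9692705908645494
dn(u+v) = (dn u·dn v − m·sn u·sn v·cn u·cn v)/D = 0.8464490719127412/0.9692705908645494 = 0.8732845914139864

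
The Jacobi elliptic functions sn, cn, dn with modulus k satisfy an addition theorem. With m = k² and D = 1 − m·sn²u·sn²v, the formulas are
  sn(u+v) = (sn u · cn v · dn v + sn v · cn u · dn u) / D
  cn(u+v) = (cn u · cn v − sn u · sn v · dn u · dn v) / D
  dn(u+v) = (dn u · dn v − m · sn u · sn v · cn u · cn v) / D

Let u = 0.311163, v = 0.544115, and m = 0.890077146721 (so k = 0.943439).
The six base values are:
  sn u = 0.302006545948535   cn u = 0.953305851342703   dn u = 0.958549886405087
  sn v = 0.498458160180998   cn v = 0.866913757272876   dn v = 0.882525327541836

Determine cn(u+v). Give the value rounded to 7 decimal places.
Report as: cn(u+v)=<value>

cn(u+v)=0.7134787

m = k² = 0.890077146721
D = 1 − m·sn²u·sn²v = 0.9798294480079102
cn(u+v) = (cn u·cn v − sn u·sn v·dn u·dn v)/D = 0.6990874716994183/0.9798294480079102 = 0.7134787315493855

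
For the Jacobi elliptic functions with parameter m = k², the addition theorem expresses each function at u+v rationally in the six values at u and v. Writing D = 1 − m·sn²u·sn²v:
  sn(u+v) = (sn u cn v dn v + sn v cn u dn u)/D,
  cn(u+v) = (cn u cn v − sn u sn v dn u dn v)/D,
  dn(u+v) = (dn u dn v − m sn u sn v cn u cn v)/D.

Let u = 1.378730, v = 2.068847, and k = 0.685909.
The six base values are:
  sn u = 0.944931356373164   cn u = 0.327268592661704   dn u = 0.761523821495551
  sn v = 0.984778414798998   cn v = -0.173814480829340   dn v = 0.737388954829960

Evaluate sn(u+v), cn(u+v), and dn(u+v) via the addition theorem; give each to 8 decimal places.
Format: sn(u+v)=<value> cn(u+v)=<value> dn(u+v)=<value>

m = k² = 0.470471156281
D = 1 − m·sn²u·sn²v = 0.5926098109859584
sn(u+v) = (sn u·cn v·dn v + sn v·cn u·dn u)/D = 0.1243184707414071/0.5926098109859584 = 0.2097813239618349
cn(u+v) = (cn u·cn v − sn u·sn v·dn u·dn v)/D = -0.5794232528207089/0.5926098109859584 = -0.977748329641539
dn(u+v) = (dn u·dn v − m·sn u·sn v·cn u·cn v)/D = 0.5864428511790898/0.5926098109859584 = 0.9895935576959008

sn(u+v)=0.20978132 cn(u+v)=-0.97774833 dn(u+v)=0.98959356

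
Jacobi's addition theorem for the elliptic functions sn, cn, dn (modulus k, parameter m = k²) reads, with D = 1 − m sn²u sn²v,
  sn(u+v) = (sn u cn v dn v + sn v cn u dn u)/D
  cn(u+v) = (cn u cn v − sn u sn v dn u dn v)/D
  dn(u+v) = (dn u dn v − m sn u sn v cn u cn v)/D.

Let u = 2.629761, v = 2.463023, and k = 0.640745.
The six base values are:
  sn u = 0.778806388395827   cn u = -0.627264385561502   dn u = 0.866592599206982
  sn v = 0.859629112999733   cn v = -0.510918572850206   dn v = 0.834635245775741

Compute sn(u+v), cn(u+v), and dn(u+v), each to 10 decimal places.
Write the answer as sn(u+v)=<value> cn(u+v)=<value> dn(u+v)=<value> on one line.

m = k² = 0.410554155025
D = 1 − m·sn²u·sn²v = 0.8159856495724578
sn(u+v) = (sn u·cn v·dn v + sn v·cn u·dn u)/D = -0.7993864054826975/0.8159856495724578 = -0.9796574313550029
cn(u+v) = (cn u·cn v − sn u·sn v·dn u·dn v)/D = -0.1637496718703223/0.8159856495724578 = -0.2006771466583024
dn(u+v) = (dn u·dn v − m·sn u·sn v·cn u·cn v)/D = 0.6352014078739114/0.8159856495724578 = 0.7784467878898731

sn(u+v)=-0.9796574314 cn(u+v)=-0.2006771467 dn(u+v)=0.7784467879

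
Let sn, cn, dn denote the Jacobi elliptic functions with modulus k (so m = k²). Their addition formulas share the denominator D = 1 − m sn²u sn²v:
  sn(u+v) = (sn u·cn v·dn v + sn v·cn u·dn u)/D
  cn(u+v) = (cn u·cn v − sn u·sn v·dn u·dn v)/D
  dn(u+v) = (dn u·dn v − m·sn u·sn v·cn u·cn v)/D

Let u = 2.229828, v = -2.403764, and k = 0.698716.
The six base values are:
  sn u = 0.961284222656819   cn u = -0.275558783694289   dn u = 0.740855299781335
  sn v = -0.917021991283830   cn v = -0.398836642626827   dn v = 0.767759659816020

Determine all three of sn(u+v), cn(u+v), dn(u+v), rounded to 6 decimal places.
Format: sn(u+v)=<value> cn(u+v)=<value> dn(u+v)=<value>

sn(u+v)=-0.172641 cn(u+v)=0.984985 dn(u+v)=0.992698

m = k² = 0.488204048656
D = 1 − m·sn²u·sn²v = 0.6206286702271764
sn(u+v) = (sn u·cn v·dn v + sn v·cn u·dn u)/D = -0.1071462079383539/0.6206286702271764 = -0.1726414087495086
cn(u+v) = (cn u·cn v − sn u·sn v·dn u·dn v)/D = 0.6113097712554448/0.6206286702271764 = 0.9849847430214262
dn(u+v) = (dn u·dn v − m·sn u·sn v·cn u·cn v)/D = 0.6160967558321298/0.6206286702271764 = 0.9926978649030383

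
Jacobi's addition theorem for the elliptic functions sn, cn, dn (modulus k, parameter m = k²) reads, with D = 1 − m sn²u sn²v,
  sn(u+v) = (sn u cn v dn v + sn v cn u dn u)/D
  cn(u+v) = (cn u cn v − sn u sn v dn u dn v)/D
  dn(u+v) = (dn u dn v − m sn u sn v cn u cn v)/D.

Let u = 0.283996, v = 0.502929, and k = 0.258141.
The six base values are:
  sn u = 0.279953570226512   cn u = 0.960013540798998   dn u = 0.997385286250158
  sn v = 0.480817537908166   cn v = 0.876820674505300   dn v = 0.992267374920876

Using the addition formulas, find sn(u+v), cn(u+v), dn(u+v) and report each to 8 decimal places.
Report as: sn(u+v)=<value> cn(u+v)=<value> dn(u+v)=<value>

m = k² = 0.066636775881
D = 1 − m·sn²u·sn²v = 0.9987926127162913
sn(u+v) = (sn u·cn v·dn v + sn v·cn u·dn u)/D = 0.703955375728896/0.9987926127162913 = 0.7048063499533068
cn(u+v) = (cn u·cn v − sn u·sn v·dn u·dn v)/D = 0.7085432324135375/0.9987926127162913 = 0.709399752653958
dn(u+v) = (dn u·dn v − m·sn u·sn v·cn u·cn v)/D = 0.9821225064229085/0.9987926127162913 = 0.9833097421014687

sn(u+v)=0.70480635 cn(u+v)=0.70939975 dn(u+v)=0.98330974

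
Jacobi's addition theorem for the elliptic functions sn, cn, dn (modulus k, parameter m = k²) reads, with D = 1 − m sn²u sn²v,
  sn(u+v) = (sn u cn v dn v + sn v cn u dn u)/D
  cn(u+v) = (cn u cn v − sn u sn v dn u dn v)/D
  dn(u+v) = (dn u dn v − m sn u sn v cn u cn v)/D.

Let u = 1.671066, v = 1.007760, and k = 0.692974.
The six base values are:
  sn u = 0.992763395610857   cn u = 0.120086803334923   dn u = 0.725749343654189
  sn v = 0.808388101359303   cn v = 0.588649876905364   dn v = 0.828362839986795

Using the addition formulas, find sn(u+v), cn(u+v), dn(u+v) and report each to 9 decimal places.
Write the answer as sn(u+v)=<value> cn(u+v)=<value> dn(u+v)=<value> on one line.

m = k² = 0.480212964676
D = 1 − m·sn²u·sn²v = 0.6907104707576282
sn(u+v) = (sn u·cn v·dn v + sn v·cn u·dn u)/D = 0.5545403844709767/0.6907104707576282 = 0.8028550426674596
cn(u+v) = (cn u·cn v − sn u·sn v·dn u·dn v)/D = -0.4117838224177896/0.6907104707576282 = -0.5961742869861393
dn(u+v) = (dn u·dn v − m·sn u·sn v·cn u·cn v)/D = 0.5739409780886574/0.6907104707576282 = 0.8309429238261171

sn(u+v)=0.802855043 cn(u+v)=-0.596174287 dn(u+v)=0.830942924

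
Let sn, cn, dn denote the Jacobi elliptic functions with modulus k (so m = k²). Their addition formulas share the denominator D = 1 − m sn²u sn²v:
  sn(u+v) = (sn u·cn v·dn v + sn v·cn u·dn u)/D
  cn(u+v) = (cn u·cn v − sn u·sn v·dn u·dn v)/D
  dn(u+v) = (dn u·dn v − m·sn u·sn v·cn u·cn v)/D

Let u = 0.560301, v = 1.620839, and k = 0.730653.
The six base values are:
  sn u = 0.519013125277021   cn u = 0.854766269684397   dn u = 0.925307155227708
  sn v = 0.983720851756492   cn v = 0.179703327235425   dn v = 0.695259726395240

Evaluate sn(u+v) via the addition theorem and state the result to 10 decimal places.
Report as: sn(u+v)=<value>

sn(u+v)=0.9791531464

m = k² = 0.533853806409
D = 1 − m·sn²u·sn²v = 0.8608373213637079
sn(u+v) = (sn u·cn v·dn v + sn v·cn u·dn u)/D = 0.842891571733665/0.8608373213637079 = 0.9791531463789071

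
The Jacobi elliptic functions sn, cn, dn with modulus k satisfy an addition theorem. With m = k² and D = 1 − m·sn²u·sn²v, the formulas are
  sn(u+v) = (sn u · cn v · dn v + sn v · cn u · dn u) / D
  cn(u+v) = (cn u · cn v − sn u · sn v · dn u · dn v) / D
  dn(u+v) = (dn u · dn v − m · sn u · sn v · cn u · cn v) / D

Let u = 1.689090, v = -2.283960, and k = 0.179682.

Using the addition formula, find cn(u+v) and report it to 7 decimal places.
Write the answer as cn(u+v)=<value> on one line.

sn u = 0.9946310045135665, cn u = -0.1034850948703903, dn u = 0.9839004679921822
sn v = -0.7709236147003855, cn v = -0.6369276099348274, dn v = 0.9903594830683869
m = k² = 0.032285621124
D = 1 − m·sn²u·sn²v = 0.9810173941686596
cn(u+v) = (cn u·cn v − sn u·sn v·dn u·dn v)/D = 0.8130789830705918/0.9810173941686596 = 0.828811994469901

cn(u+v)=0.8288120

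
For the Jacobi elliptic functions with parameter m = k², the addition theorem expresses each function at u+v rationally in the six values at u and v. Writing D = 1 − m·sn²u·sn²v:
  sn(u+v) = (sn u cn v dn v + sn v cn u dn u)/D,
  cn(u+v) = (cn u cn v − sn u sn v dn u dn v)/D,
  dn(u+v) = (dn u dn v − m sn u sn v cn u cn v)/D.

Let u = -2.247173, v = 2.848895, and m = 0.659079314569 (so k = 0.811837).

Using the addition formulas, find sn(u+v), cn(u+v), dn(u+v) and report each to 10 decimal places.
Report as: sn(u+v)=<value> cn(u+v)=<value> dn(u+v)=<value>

sn u = -0.9910447000654313, cn u = -0.133530530112852, dn u = 0.5938622187602775
sn v = 0.8677645832448724, cn v = -0.4969754803467198, dn v = 0.7097204694847977
m = k² = 0.659079314569
D = 1 − m·sn²u·sn²v = 0.5125523174795324
sn(u+v) = (sn u·cn v·dn v + sn v·cn u·dn u)/D = 0.2807423791522786/0.5125523174795324 = 0.54773409382446
cn(u+v) = (cn u·cn v − sn u·sn v·dn u·dn v)/D = 0.4288281645386152/0.5125523174795324 = 0.8366524741266816
dn(u+v) = (dn u·dn v − m·sn u·sn v·cn u·cn v)/D = 0.4590900740368553/0.5125523174795324 = 0.8956940752788383

sn(u+v)=0.5477340938 cn(u+v)=0.8366524741 dn(u+v)=0.8956940753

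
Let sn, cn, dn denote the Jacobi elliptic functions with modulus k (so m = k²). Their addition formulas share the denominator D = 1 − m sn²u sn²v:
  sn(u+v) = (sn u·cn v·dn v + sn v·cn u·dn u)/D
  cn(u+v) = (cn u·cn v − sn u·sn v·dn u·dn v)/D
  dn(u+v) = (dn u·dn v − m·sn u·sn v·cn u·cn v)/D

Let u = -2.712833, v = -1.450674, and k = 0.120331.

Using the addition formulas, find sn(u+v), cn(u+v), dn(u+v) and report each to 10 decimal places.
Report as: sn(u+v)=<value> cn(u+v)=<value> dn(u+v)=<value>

sn u = -0.4259642563952535, cn u = -0.9047399915299637, dn u = 0.9986855111590802
sn v = -0.9922044617009896, cn v = 0.1246206490941588, dn v = 0.9928470789990975
m = k² = 0.014479549561
D = 1 − m·sn²u·sn²v = 0.9974135521928948
sn(u+v) = (sn u·cn v·dn v + sn v·cn u·dn u)/D = 0.8438028197787678/0.9974135521928948 = 0.8459909311675169
cn(u+v) = (cn u·cn v − sn u·sn v·dn u·dn v)/D = -0.5318181977249827/0.9974135521928948 = -0.5331972846726788
dn(u+v) = (dn u·dn v − m·sn u·sn v·cn u·cn v)/D = 0.9922319832052205/0.9974135521928948 = 0.9948049944014875

sn(u+v)=0.8459909312 cn(u+v)=-0.5331972847 dn(u+v)=0.9948049944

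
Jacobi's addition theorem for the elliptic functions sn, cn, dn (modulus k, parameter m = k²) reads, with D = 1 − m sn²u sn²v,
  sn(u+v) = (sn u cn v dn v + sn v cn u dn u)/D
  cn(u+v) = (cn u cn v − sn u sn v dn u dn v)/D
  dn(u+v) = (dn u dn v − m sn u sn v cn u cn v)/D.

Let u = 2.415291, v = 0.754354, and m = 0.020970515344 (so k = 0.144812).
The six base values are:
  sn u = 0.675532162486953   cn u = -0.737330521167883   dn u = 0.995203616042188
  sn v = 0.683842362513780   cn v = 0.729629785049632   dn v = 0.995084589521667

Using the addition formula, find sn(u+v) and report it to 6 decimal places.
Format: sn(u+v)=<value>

m = k² = 0.020970515344
D = 1 − m·sn²u·sn²v = 0.9955247926044109
sn(u+v) = (sn u·cn v·dn v + sn v·cn u·dn u)/D = -0.01133378539355704/0.9955247926044109 = -0.01138473444132568

sn(u+v)=-0.011385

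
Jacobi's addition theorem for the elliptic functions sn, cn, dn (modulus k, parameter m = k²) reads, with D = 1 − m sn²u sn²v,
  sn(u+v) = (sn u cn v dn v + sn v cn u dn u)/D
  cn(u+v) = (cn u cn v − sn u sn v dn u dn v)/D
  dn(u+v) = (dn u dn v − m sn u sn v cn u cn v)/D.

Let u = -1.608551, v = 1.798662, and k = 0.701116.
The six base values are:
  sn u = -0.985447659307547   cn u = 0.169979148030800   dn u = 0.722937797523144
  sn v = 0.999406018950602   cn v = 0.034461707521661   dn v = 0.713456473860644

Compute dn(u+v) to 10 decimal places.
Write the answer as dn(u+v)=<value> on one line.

m = k² = 0.491563645456
D = 1 − m·sn²u·sn²v = 0.5232059773734855
dn(u+v) = (dn u·dn v − m·sn u·sn v·cn u·cn v)/D = 0.5186205309916045/0.5232059773734855 = 0.9912358677458157

dn(u+v)=0.9912358677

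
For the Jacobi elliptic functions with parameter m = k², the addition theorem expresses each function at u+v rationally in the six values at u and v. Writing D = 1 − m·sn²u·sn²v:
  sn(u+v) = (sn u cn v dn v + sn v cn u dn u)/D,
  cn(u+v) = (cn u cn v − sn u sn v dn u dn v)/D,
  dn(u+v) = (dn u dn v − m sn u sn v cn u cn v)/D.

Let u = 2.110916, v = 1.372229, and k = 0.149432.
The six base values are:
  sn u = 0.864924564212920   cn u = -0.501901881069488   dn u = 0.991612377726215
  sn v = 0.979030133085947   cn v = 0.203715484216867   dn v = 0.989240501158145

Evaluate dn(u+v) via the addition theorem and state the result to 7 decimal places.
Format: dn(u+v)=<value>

dn(u+v)=0.9988700

m = k² = 0.022329922624
D = 1 − m·sn²u·sn²v = 0.9839883606670588
dn(u+v) = (dn u·dn v − m·sn u·sn v·cn u·cn v)/D = 0.9828764482956355/0.9839883606670588 = 0.9988699943862451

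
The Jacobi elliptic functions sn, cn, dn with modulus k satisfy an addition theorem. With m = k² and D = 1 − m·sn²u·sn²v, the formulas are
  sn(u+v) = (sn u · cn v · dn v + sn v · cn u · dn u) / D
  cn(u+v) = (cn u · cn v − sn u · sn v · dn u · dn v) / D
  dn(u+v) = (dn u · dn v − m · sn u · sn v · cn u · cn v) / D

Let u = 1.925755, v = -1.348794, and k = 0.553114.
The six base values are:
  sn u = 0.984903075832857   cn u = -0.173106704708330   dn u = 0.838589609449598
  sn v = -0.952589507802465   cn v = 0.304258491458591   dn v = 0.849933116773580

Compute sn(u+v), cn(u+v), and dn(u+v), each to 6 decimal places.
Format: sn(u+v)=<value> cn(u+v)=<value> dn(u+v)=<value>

sn(u+v)=0.537807 cn(u+v)=0.843068 dn(u+v)=0.954732

m = k² = 0.305935096996
D = 1 − m·sn²u·sn²v = 0.730705255937436
sn(u+v) = (sn u·cn v·dn v + sn v·cn u·dn u)/D = 0.3929784297555472/0.730705255937436 = 0.5378070385594634
cn(u+v) = (cn u·cn v − sn u·sn v·dn u·dn v)/D = 0.6160341912600779/0.730705255937436 = 0.8430679624300166
dn(u+v) = (dn u·dn v − m·sn u·sn v·cn u·cn v)/D = 0.697627399121372/0.730705255937436 = 0.9547316013573383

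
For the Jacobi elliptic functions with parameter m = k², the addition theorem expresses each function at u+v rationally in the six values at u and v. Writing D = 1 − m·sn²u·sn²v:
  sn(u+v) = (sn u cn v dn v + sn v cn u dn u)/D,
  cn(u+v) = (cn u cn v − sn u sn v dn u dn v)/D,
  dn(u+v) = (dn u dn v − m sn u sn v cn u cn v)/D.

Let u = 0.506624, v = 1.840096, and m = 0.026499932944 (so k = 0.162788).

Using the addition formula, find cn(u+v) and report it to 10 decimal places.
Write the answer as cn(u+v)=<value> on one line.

cn(u+v)=-0.6866663604

sn u = 0.484751123548581, cn u = 0.8746521298312766, dn u = 0.996881612321569
sn v = 0.9675728296837307, cn v = -0.2525921995189445, dn v = 0.987517512496852
m = k² = 0.026499932944
D = 1 − m·sn²u·sn²v = 0.9941702523952798
cn(u+v) = (cn u·cn v − sn u·sn v·dn u·dn v)/D = -0.6826632688313159/0.9941702523952798 = -0.6866663604011061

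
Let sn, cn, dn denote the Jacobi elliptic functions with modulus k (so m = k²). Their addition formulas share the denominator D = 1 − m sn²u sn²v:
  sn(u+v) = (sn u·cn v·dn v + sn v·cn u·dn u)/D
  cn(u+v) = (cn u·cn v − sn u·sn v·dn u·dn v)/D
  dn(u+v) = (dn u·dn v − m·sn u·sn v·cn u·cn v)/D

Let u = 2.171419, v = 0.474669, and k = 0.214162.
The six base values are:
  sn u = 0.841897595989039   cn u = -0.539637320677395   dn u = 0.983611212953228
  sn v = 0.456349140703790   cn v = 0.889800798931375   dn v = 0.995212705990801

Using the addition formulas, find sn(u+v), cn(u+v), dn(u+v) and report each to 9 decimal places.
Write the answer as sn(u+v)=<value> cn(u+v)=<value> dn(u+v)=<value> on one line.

m = k² = 0.045865362244
D = 1 − m·sn²u·sn²v = 0.9932298570170578
sn(u+v) = (sn u·cn v·dn v + sn v·cn u·dn u)/D = 0.5033078150527186/0.9932298570170578 = 0.506738507201435
cn(u+v) = (cn u·cn v − sn u·sn v·dn u·dn v)/D = -0.8562632727012081/0.9932298570170578 = -0.86209981169193
dn(u+v) = (dn u·dn v − m·sn u·sn v·cn u·cn v)/D = 0.9873636575908566/0.9932298570170578 = 0.9940938148558895

sn(u+v)=0.506738507 cn(u+v)=-0.862099812 dn(u+v)=0.994093815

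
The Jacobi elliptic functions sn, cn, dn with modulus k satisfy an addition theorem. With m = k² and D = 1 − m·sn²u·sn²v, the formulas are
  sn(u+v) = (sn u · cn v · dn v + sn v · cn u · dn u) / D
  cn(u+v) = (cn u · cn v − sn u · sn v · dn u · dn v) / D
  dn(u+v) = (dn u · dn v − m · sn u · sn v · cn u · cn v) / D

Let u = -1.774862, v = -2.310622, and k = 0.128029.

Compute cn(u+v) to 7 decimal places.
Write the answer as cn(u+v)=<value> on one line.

sn u = -0.9808605064012586, cn u = -0.1947117535801743, dn u = 0.9920836747927877
sn v = -0.7463369594286736, cn v = -0.6655682857459198, dn v = 0.9954243654192484
m = k² = 0.016391424841
D = 1 − m·sn²u·sn²v = 0.9912158225345313
cn(u+v) = (cn u·cn v − sn u·sn v·dn u·dn v)/D = -0.593340226742014/0.9912158225345313 = -0.5985984215070816

cn(u+v)=-0.5985984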